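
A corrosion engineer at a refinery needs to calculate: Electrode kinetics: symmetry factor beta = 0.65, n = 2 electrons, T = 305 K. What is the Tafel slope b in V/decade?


Apply the Tafel slope relation: b = 2.303*R*T/(beta*n*F)
Numerator: 2.303 * 8.314 * 305 = 5839.88
Denominator: 0.65 * 2 * 96485 = 125430.5
b = 5839.88 / 125430.5 = 0.047 V/decade

0.047 V/decade


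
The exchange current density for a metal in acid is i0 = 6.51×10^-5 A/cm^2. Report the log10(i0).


i0 = 6.51×10^-5 A/cm^2
log10(i0) = -4.186

-4.186


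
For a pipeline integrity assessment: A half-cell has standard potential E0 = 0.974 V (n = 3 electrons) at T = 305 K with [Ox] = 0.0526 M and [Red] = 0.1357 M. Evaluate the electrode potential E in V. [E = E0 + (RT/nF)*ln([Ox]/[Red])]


Apply the Nernst equation: E = E0 + (RT/nF)*ln([Ox]/[Red])
Step 1: RT/nF = 8.314*305/(3*96485) = 0.0087605 V
Step 2: [Ox]/[Red] = 0.0526/0.1357 = 0.38762
Step 3: ln(0.38762) = -0.94773
Step 4: correction = 0.0087605 * -0.94773 = -0.008 V
E = 0.974 + -0.008 = 0.966 V

0.966 V


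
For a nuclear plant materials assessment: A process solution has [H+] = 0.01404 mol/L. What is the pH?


pH = −log10[H+]
pH = −log10(0.01404) = 1.85

1.85


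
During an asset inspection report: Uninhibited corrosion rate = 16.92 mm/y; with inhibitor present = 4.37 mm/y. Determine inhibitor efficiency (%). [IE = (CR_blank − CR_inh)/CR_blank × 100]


Apply the inhibitor-efficiency definition: IE = (CR_blank − CR_inh)/CR_blank × 100
IE = (16.92 − 4.37) / 16.92 × 100
IE = 12.55 / 16.92 × 100 = 74.2 %

74.2 %


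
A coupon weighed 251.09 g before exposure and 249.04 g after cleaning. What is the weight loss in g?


Weight loss = initial − final
WL = 251.09 − 249.04 = 2.05 g

2.05 g


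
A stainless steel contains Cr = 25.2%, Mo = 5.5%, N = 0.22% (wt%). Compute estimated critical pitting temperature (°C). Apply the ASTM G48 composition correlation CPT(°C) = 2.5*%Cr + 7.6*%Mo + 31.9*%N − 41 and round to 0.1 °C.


Apply the ASTM G48 empirical CPT estimate: CPT(°C) = 2.5*%Cr + 7.6*%Mo + 31.9*%N − 41
2.5*25.2 = 63; 7.6*5.5 = 41.8; 31.9*0.22 = 7.018
CPT = 63 + 41.8 + 7.018 − 41 = 70.818 °C
Rounded to 0.1 °C: CPT ≈ 70.8 °C

70.8 °C


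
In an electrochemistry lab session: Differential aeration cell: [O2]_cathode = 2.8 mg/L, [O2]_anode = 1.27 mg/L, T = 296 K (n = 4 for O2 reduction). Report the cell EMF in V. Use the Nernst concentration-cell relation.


Apply the Nernst concentration-cell relation: E = (RT/nF)*ln(C_cathode/C_anode)
RT/nF = 8.314*296/(4*96485) = 0.00637649 V
ln(2.8/1.27) = 0.7906
E = 0.00637649 * 0.7906 = 0.00504 V

0.00504 V


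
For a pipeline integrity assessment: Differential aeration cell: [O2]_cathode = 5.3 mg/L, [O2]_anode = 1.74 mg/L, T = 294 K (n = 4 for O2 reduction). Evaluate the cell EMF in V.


Apply the Nernst concentration-cell relation: E = (RT/nF)*ln(C_cathode/C_anode)
RT/nF = 8.314*294/(4*96485) = 0.00633341 V
ln(5.3/1.74) = 1.11382
E = 0.00633341 * 1.11382 = 0.00705 V

0.00705 V


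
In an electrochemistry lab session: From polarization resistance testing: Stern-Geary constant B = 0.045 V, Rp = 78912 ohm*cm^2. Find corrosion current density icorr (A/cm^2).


Apply the Stern-Geary relation: icorr = B / Rp
icorr = 0.045 / 78912 = 5.703×10^-7 A/cm^2

5.703×10^-7 A/cm^2


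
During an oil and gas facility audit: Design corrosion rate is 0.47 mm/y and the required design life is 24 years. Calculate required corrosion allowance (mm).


Corrosion allowance = CR × design life
CA = 0.47 * 24 = 11.28 mm

11.28 mm


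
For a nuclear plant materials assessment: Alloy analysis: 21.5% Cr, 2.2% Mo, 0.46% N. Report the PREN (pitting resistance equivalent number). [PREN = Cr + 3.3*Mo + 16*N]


Apply the PREN formula: PREN = Cr + 3.3*Mo + 16*N
PREN = 21.5 + 3.3*2.2 + 16*0.46
PREN = 21.5 + 7.26 + 7.36 = 36.12

36.12


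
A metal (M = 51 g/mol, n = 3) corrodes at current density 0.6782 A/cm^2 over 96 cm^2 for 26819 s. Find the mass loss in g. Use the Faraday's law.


Apply Faraday's law: m = i*A*t*M / (n*F)
Total charge passed Q = i*A*t = 0.6782*96*26819 = 1746109.9968 C
m = Q*M/(n*F) = 1746109.9968*51/(3*96485) = 307.65269 g

307.65269 g


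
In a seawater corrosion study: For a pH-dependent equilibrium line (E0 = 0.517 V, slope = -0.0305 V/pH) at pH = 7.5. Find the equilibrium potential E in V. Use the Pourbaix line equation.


Apply the Pourbaix line equation: E = E0 + slope*pH
E = 0.517 + (-0.0305)*7.5 = 0.517 + (-0.22875) = 0.28825 V
Rounded to 3 decimal places: E = 0.288 V

0.288 V


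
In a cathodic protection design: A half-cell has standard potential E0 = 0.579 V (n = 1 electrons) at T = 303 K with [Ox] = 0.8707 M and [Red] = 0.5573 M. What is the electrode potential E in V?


Apply the Nernst equation: E = E0 + (RT/nF)*ln([Ox]/[Red])
Step 1: RT/nF = 8.314*303/(1*96485) = 0.02610916 V
Step 2: [Ox]/[Red] = 0.8707/0.5573 = 1.562354
Step 3: ln(1.562354) = 0.446194
Step 4: correction = 0.02610916 * 0.446194 = 0.0116 V
E = 0.579 + 0.0116 = 0.5906 V

0.5906 V


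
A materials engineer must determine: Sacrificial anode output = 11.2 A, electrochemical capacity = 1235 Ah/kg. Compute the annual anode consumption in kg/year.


Annual consumption = current * hours per year / capacity
Rate = 11.2 * 8760 / 1235 = 79.4 kg/year

79.4 kg/year


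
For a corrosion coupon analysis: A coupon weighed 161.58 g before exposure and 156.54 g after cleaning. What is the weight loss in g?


Weight loss = initial − final
WL = 161.58 − 156.54 = 5.04 g

5.04 g


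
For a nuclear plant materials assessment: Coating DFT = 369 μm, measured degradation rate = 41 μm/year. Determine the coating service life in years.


Service life = thickness / degradation rate
Life = 369 / 41 = 9.0 years

9.0 years


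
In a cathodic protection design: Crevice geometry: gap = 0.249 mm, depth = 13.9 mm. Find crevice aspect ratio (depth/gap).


Aspect ratio = depth / gap
Ratio = 13.9 / 0.249 = 55.8

55.8


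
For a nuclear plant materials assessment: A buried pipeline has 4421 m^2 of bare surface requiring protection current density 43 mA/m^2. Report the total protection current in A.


I = area * current density, then convert mA → A (÷1000)
I = 4421 * 43 / 1000 = 190.1 A

190.1 A


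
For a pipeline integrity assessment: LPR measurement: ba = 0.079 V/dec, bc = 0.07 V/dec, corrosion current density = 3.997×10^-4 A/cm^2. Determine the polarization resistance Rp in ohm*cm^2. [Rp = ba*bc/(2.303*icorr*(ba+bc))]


Apply the Stern-Geary equation: Rp = ba*bc / (2.303*icorr*(ba+bc))
ba*bc = 0.079*0.07 = 0.00553
ba+bc = 0.149; 2.303*icorr*(ba+bc) = 2.303*3.997×10^-4*0.149 = 1.3715586×10^-4
Rp = 0.00553 / 1.3715586×10^-4 = 40.3 ohm*cm^2

40.3 ohm*cm^2


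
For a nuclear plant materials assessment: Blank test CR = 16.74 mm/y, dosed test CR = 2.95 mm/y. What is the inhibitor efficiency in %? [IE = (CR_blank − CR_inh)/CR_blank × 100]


Apply the inhibitor-efficiency definition: IE = (CR_blank − CR_inh)/CR_blank × 100
IE = (16.74 − 2.95) / 16.74 × 100
IE = 13.79 / 16.74 × 100 = 82.4 %

82.4 %


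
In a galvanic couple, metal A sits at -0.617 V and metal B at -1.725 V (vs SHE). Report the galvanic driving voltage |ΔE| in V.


Driving voltage is the absolute potential difference.
|ΔE| = |-0.617 − (-1.725)| = 1.108 V

1.108 V


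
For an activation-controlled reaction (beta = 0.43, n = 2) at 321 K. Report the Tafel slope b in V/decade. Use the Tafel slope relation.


Apply the Tafel slope relation: b = 2.303*R*T/(beta*n*F)
Numerator: 2.303 * 8.314 * 321 = 6146.23
Denominator: 0.43 * 2 * 96485 = 82977.1
b = 6146.23 / 82977.1 = 0.074 V/decade

0.074 V/decade


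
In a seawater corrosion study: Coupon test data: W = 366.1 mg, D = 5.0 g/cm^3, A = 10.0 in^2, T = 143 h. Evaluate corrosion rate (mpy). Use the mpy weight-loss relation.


Apply the mpy weight-loss relation: CR = 534 * W / (D * A * T)
Numerator: 534 * 366.1 = 195497.4
Denominator: 5.0 * 10.0 * 143 = 7150.0
CR = 195497.4 / 7150.0 = 27.342 mpy

27.342 mpy


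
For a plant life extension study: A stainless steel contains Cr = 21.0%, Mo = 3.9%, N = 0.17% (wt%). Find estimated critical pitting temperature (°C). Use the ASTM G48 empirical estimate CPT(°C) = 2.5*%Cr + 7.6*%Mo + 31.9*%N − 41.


Apply the ASTM G48 empirical CPT estimate: CPT(°C) = 2.5*%Cr + 7.6*%Mo + 31.9*%N − 41
2.5*21.0 = 52.5; 7.6*3.9 = 29.64; 31.9*0.17 = 5.423
CPT = 52.5 + 29.64 + 5.423 − 41 = 46.563 °C
Rounded to 0.1 °C: CPT ≈ 46.6 °C

46.6 °C


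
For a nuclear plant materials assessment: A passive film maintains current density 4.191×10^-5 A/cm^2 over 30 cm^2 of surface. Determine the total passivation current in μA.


I = i_pass * A, then convert A → μA (×10^6)
I = 4.191×10^-5 * 30 * 10^6 = 1257.3 μA

1257.3 μA


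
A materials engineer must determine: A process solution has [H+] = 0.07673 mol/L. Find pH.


pH = −log10[H+]
pH = −log10(0.07673) = 1.12

1.12


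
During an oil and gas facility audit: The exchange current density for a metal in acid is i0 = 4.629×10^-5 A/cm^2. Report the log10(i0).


i0 = 4.629×10^-5 A/cm^2
log10(i0) = -4.335

-4.335


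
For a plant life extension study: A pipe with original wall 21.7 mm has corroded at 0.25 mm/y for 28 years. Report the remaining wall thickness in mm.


Remaining wall = original − CR × time
t = 21.7 − 0.25*28 = 21.7 − 7.0 = 14.7 mm

14.7 mm


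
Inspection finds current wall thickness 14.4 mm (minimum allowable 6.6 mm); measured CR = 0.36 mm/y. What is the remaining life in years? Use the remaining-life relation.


Apply the remaining-life relation: RL = (t_current − t_min) / CR
RL = (14.4 − 6.6) / 0.36 = 7.8 / 0.36 = 21.7 years

21.7 years


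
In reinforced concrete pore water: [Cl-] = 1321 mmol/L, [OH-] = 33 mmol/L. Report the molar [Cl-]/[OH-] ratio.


Threshold parameter = [Cl-] / [OH-] (molar basis; both in mmol/L, so units cancel)
Ratio = 1321 / 33 = 40.03

40.03


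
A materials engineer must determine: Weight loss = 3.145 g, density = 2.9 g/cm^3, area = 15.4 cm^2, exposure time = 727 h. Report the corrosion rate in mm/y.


Apply the mm/y weight-loss relation: CR = 87600 * W / (D * A * T)
Numerator: 87600 * 3.145 = 275502.0
Denominator: 2.9 * 15.4 * 727 = 32467.82
CR = 275502.0 / 32467.82 = 8.485386 mm/y

8.485386 mm/y


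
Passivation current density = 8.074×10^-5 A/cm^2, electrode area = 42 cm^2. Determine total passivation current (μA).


I = i_pass * A, then convert A → μA (×10^6)
I = 8.074×10^-5 * 42 * 10^6 = 3391.08 μA

3391.08 μA


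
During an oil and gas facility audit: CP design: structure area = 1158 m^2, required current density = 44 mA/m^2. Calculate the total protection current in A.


I = area * current density, then convert mA → A (÷1000)
I = 1158 * 44 / 1000 = 50.95 A

50.95 A


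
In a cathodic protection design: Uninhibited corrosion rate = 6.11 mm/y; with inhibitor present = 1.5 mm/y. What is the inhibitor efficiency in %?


Apply the inhibitor-efficiency definition: IE = (CR_blank − CR_inh)/CR_blank × 100
IE = (6.11 − 1.5) / 6.11 × 100
IE = 4.61 / 6.11 × 100 = 75.5 %

75.5 %


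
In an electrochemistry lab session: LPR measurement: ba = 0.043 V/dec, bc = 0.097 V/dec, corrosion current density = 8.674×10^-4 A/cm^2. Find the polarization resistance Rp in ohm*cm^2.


Apply the Stern-Geary equation: Rp = ba*bc / (2.303*icorr*(ba+bc))
ba*bc = 0.043*0.097 = 0.004171
ba+bc = 0.14; 2.303*icorr*(ba+bc) = 2.303*8.674×10^-4*0.14 = 2.7966711×10^-4
Rp = 0.004171 / 2.7966711×10^-4 = 14.91 ohm*cm^2

14.91 ohm*cm^2


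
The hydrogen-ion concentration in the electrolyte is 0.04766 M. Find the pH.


pH = −log10[H+]
pH = −log10(0.04766) = 1.32

1.32


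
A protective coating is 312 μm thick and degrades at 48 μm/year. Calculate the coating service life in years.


Service life = thickness / degradation rate
Life = 312 / 48 = 6.5 years

6.5 years


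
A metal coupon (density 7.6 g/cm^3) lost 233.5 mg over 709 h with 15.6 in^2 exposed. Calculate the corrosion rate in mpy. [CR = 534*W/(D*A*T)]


Apply the mpy weight-loss relation: CR = 534 * W / (D * A * T)
Numerator: 534 * 233.5 = 124689.0
Denominator: 7.6 * 15.6 * 709 = 84059.04
CR = 124689.0 / 84059.04 = 1.48335 mpy

1.48335 mpy


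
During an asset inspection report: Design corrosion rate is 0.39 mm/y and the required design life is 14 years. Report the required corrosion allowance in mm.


Corrosion allowance = CR × design life
CA = 0.39 * 14 = 5.46 mm

5.46 mm


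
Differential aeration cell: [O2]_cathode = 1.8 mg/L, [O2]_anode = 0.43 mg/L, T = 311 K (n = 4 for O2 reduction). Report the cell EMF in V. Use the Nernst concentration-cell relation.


Apply the Nernst concentration-cell relation: E = (RT/nF)*ln(C_cathode/C_anode)
RT/nF = 8.314*311/(4*96485) = 0.00669963 V
ln(1.8/0.43) = 1.43176
E = 0.00669963 * 1.43176 = 0.00959 V

0.00959 V


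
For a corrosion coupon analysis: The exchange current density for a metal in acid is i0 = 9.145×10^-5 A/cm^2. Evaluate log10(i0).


i0 = 9.145×10^-5 A/cm^2
log10(i0) = -4.039

-4.039


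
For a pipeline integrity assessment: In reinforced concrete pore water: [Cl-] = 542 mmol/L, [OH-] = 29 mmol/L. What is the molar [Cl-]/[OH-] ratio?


Threshold parameter = [Cl-] / [OH-] (molar basis; both in mmol/L, so units cancel)
Ratio = 542 / 29 = 18.69

18.69


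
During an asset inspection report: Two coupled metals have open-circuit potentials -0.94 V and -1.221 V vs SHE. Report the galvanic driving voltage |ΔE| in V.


Driving voltage is the absolute potential difference.
|ΔE| = |-0.94 − (-1.221)| = 0.281 V

0.281 V


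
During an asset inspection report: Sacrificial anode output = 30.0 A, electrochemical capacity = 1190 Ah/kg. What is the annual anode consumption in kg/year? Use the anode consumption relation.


Annual consumption = current * hours per year / capacity
Rate = 30.0 * 8760 / 1190 = 220.8 kg/year

220.8 kg/year


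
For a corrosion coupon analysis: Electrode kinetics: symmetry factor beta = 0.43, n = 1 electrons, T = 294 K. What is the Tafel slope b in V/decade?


Apply the Tafel slope relation: b = 2.303*R*T/(beta*n*F)
Numerator: 2.303 * 8.314 * 294 = 5629.26
Denominator: 0.43 * 1 * 96485 = 41488.55
b = 5629.26 / 41488.55 = 0.1357 V/decade

0.1357 V/decade


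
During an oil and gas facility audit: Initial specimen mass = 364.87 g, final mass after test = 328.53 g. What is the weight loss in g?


Weight loss = initial − final
WL = 364.87 − 328.53 = 36.34 g

36.34 g


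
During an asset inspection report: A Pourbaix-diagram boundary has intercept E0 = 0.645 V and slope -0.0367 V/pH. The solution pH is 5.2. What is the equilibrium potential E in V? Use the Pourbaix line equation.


Apply the Pourbaix line equation: E = E0 + slope*pH
E = 0.645 + (-0.0367)*5.2 = 0.645 + (-0.19084) = 0.45416 V
Rounded to 3 decimal places: E = 0.454 V

0.454 V


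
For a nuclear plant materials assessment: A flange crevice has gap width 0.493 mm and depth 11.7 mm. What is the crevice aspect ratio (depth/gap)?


Aspect ratio = depth / gap
Ratio = 11.7 / 0.493 = 23.7

23.7


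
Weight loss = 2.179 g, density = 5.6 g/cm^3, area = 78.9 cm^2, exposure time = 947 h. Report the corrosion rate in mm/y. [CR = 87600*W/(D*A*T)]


Apply the mm/y weight-loss relation: CR = 87600 * W / (D * A * T)
Numerator: 87600 * 2.179 = 190880.4
Denominator: 5.6 * 78.9 * 947 = 418422.48
CR = 190880.4 / 418422.48 = 0.456191 mm/y

0.456191 mm/y


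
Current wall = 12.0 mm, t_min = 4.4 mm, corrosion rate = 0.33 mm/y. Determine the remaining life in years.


Apply the remaining-life relation: RL = (t_current − t_min) / CR
RL = (12.0 − 4.4) / 0.33 = 7.6 / 0.33 = 23.0 years

23.0 years


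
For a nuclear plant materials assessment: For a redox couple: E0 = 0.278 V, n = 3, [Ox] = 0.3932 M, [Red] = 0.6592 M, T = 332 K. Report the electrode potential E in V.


Apply the Nernst equation: E = E0 + (RT/nF)*ln([Ox]/[Red])
Step 1: RT/nF = 8.314*332/(3*96485) = 0.00953602 V
Step 2: [Ox]/[Red] = 0.3932/0.6592 = 0.596481
Step 3: ln(0.596481) = -0.516708
Step 4: correction = 0.00953602 * -0.516708 = -0.005 V
E = 0.278 + -0.005 = 0.273 V

0.273 V


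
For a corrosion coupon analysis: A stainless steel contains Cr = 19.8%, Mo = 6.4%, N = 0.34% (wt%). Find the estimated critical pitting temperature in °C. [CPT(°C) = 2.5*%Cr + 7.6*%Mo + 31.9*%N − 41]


Apply the ASTM G48 empirical CPT estimate: CPT(°C) = 2.5*%Cr + 7.6*%Mo + 31.9*%N − 41
2.5*19.8 = 49.5; 7.6*6.4 = 48.64; 31.9*0.34 = 10.846
CPT = 49.5 + 48.64 + 10.846 − 41 = 67.986 °C
Rounded to 0.1 °C: CPT ≈ 68.0 °C

68.0 °C


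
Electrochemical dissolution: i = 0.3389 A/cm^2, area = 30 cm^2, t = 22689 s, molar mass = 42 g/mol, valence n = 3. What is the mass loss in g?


Apply Faraday's law: m = i*A*t*M / (n*F)
Total charge passed Q = i*A*t = 0.3389*30*22689 = 230679.063 C
m = Q*M/(n*F) = 230679.063*42/(3*96485) = 33.4716 g

33.4716 g


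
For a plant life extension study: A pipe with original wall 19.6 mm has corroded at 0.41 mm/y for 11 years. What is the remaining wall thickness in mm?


Remaining wall = original − CR × time
t = 19.6 − 0.41*11 = 19.6 − 4.51 = 15.09 mm

15.09 mm


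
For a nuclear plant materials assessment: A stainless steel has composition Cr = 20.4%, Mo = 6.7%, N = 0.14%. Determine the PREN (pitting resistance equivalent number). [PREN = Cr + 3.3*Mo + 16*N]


Apply the PREN formula: PREN = Cr + 3.3*Mo + 16*N
PREN = 20.4 + 3.3*6.7 + 16*0.14
PREN = 20.4 + 22.11 + 2.24 = 44.75

44.75


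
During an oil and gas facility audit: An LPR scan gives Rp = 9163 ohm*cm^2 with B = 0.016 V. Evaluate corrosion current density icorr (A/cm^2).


Apply the Stern-Geary relation: icorr = B / Rp
icorr = 0.016 / 9163 = 1.746×10^-6 A/cm^2

1.746×10^-6 A/cm^2


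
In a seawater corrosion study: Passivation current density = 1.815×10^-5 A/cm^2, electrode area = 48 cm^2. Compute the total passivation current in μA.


I = i_pass * A, then convert A → μA (×10^6)
I = 1.815×10^-5 * 48 * 10^6 = 871.2 μA

871.2 μA


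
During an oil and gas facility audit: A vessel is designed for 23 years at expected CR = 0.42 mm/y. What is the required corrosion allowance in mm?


Corrosion allowance = CR × design life
CA = 0.42 * 23 = 9.66 mm

9.66 mm


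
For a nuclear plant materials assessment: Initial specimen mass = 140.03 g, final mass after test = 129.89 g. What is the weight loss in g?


Weight loss = initial − final
WL = 140.03 − 129.89 = 10.14 g

10.14 g


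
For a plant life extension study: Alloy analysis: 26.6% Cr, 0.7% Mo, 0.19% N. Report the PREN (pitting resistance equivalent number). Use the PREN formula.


Apply the PREN formula: PREN = Cr + 3.3*Mo + 16*N
PREN = 26.6 + 3.3*0.7 + 16*0.19
PREN = 26.6 + 2.31 + 3.04 = 31.95

31.95


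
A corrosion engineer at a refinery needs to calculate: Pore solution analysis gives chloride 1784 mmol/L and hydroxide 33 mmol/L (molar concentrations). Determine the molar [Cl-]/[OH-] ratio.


Threshold parameter = [Cl-] / [OH-] (molar basis; both in mmol/L, so units cancel)
Ratio = 1784 / 33 = 54.06

54.06


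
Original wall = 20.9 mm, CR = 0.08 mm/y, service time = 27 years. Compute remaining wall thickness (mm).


Remaining wall = original − CR × time
t = 20.9 − 0.08*27 = 20.9 − 2.16 = 18.74 mm

18.74 mm


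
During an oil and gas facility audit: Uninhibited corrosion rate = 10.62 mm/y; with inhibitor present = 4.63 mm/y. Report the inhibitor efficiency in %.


Apply the inhibitor-efficiency definition: IE = (CR_blank − CR_inh)/CR_blank × 100
IE = (10.62 − 4.63) / 10.62 × 100
IE = 5.99 / 10.62 × 100 = 56.4 %

56.4 %


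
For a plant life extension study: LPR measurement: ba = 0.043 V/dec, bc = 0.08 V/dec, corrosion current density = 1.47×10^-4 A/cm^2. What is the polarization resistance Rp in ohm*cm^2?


Apply the Stern-Geary equation: Rp = ba*bc / (2.303*icorr*(ba+bc))
ba*bc = 0.043*0.08 = 0.00344
ba+bc = 0.123; 2.303*icorr*(ba+bc) = 2.303*1.47×10^-4*0.123 = 4.1640543×10^-5
Rp = 0.00344 / 4.1640543×10^-5 = 82.6 ohm*cm^2

82.6 ohm*cm^2


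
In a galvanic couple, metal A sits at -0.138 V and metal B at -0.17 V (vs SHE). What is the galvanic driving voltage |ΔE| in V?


Driving voltage is the absolute potential difference.
|ΔE| = |-0.138 − (-0.17)| = 0.032 V

0.032 V


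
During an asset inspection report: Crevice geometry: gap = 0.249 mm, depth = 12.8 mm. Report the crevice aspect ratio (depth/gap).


Aspect ratio = depth / gap
Ratio = 12.8 / 0.249 = 51.4

51.4


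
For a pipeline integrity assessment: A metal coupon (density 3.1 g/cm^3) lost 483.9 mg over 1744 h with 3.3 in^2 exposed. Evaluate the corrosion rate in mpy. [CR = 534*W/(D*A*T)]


Apply the mpy weight-loss relation: CR = 534 * W / (D * A * T)
Numerator: 534 * 483.9 = 258402.6
Denominator: 3.1 * 3.3 * 1744 = 17841.12
CR = 258402.6 / 17841.12 = 14.484 mpy

14.484 mpy


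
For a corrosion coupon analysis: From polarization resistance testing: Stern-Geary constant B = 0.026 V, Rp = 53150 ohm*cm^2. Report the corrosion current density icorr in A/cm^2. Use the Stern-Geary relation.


Apply the Stern-Geary relation: icorr = B / Rp
icorr = 0.026 / 53150 = 4.892×10^-7 A/cm^2

4.892×10^-7 A/cm^2


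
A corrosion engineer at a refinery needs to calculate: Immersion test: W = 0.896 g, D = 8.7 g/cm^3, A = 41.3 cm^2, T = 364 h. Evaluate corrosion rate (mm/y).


Apply the mm/y weight-loss relation: CR = 87600 * W / (D * A * T)
Numerator: 87600 * 0.896 = 78489.6
Denominator: 8.7 * 41.3 * 364 = 130788.84
CR = 78489.6 / 130788.84 = 0.60012 mm/y

0.60012 mm/y


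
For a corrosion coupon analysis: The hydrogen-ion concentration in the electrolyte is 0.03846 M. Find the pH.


pH = −log10[H+]
pH = −log10(0.03846) = 1.41

1.41


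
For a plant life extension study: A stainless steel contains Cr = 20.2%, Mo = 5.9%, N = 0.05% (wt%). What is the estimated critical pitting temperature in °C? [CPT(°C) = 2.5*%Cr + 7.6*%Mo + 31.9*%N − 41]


Apply the ASTM G48 empirical CPT estimate: CPT(°C) = 2.5*%Cr + 7.6*%Mo + 31.9*%N − 41
2.5*20.2 = 50.5; 7.6*5.9 = 44.84; 31.9*0.05 = 1.595
CPT = 50.5 + 44.84 + 1.595 − 41 = 55.935 °C
Rounded to 0.1 °C: CPT ≈ 55.9 °C

55.9 °C


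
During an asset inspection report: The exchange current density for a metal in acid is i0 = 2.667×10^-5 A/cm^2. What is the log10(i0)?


i0 = 2.667×10^-5 A/cm^2
log10(i0) = -4.574

-4.574


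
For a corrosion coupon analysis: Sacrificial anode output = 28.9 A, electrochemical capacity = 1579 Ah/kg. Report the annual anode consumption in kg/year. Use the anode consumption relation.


Annual consumption = current * hours per year / capacity
Rate = 28.9 * 8760 / 1579 = 160.3 kg/year

160.3 kg/year


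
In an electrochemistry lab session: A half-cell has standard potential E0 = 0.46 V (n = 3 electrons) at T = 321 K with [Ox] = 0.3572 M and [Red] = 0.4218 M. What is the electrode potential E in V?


Apply the Nernst equation: E = E0 + (RT/nF)*ln([Ox]/[Red])
Step 1: RT/nF = 8.314*321/(3*96485) = 0.00922007 V
Step 2: [Ox]/[Red] = 0.3572/0.4218 = 0.846847
Step 3: ln(0.846847) = -0.166235
Step 4: correction = 0.00922007 * -0.166235 = -0.0015 V
E = 0.46 + -0.0015 = 0.4585 V

0.4585 V


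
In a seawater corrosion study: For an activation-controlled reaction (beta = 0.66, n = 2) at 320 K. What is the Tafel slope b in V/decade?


Apply the Tafel slope relation: b = 2.303*R*T/(beta*n*F)
Numerator: 2.303 * 8.314 * 320 = 6127.09
Denominator: 0.66 * 2 * 96485 = 127360.2
b = 6127.09 / 127360.2 = 0.048 V/decade

0.048 V/decade


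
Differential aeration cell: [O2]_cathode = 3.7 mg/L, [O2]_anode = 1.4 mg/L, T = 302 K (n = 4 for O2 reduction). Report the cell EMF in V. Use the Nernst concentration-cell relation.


Apply the Nernst concentration-cell relation: E = (RT/nF)*ln(C_cathode/C_anode)
RT/nF = 8.314*302/(4*96485) = 0.00650575 V
ln(3.7/1.4) = 0.97186
E = 0.00650575 * 0.97186 = 0.00632 V

0.00632 V


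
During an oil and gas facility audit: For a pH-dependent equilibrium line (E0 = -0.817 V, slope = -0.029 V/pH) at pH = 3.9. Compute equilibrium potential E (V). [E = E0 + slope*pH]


Apply the Pourbaix line equation: E = E0 + slope*pH
E = -0.817 + (-0.029)*3.9 = -0.817 + (-0.1131) = -0.9301 V
Rounded to 4 decimal places: E = -0.9301 V

-0.9301 V


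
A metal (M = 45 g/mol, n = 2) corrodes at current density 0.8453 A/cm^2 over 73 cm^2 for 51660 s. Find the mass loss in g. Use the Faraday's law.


Apply Faraday's law: m = i*A*t*M / (n*F)
Total charge passed Q = i*A*t = 0.8453*73*51660 = 3187778.454 C
m = Q*M/(n*F) = 3187778.454*45/(2*96485) = 743.38 g

743.38 g


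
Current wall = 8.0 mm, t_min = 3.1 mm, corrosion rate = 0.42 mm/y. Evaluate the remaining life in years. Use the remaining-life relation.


Apply the remaining-life relation: RL = (t_current − t_min) / CR
RL = (8.0 − 3.1) / 0.42 = 4.9 / 0.42 = 11.7 years

11.7 years


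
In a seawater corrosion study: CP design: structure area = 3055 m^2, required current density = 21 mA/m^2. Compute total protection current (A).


I = area * current density, then convert mA → A (÷1000)
I = 3055 * 21 / 1000 = 64.16 A

64.16 A


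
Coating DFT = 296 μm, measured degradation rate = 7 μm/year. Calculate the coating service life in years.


Service life = thickness / degradation rate
Life = 296 / 7 = 42.3 years

42.3 years


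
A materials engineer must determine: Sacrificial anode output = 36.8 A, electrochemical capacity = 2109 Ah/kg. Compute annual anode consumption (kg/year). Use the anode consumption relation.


Annual consumption = current * hours per year / capacity
Rate = 36.8 * 8760 / 2109 = 152.9 kg/year

152.9 kg/year


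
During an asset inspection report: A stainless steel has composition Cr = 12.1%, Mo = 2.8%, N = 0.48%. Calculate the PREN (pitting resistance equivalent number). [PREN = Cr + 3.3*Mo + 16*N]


Apply the PREN formula: PREN = Cr + 3.3*Mo + 16*N
PREN = 12.1 + 3.3*2.8 + 16*0.48
PREN = 12.1 + 9.24 + 7.68 = 29.02

29.02


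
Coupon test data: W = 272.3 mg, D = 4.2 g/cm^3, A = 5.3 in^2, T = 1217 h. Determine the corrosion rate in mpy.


Apply the mpy weight-loss relation: CR = 534 * W / (D * A * T)
Numerator: 534 * 272.3 = 145408.2
Denominator: 4.2 * 5.3 * 1217 = 27090.42
CR = 145408.2 / 27090.42 = 5.3675 mpy

5.3675 mpy


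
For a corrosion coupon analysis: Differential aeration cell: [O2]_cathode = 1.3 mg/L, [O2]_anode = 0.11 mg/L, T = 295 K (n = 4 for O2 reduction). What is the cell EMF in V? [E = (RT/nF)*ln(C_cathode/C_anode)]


Apply the Nernst concentration-cell relation: E = (RT/nF)*ln(C_cathode/C_anode)
RT/nF = 8.314*295/(4*96485) = 0.00635495 V
ln(1.3/0.11) = 2.46964
E = 0.00635495 * 2.46964 = 0.01569 V

0.01569 V


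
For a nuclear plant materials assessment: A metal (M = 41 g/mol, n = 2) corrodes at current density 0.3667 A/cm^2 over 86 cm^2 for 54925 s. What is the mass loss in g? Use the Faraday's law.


Apply Faraday's law: m = i*A*t*M / (n*F)
Total charge passed Q = i*A*t = 0.3667*86*54925 = 1732125.785 C
m = Q*M/(n*F) = 1732125.785*41/(2*96485) = 368.02175 g

368.02175 g


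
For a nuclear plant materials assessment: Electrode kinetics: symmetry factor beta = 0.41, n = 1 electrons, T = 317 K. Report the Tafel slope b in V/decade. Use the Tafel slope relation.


Apply the Tafel slope relation: b = 2.303*R*T/(beta*n*F)
Numerator: 2.303 * 8.314 * 317 = 6069.64
Denominator: 0.41 * 1 * 96485 = 39558.85
b = 6069.64 / 39558.85 = 0.1534 V/decade

0.1534 V/decade


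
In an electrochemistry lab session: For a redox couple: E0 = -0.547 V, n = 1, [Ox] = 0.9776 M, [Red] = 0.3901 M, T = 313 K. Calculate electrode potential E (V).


Apply the Nernst equation: E = E0 + (RT/nF)*ln([Ox]/[Red])
Step 1: RT/nF = 8.314*313/(1*96485) = 0.02697085 V
Step 2: [Ox]/[Red] = 0.9776/0.3901 = 2.506024
Step 3: ln(2.506024) = 0.918697
Step 4: correction = 0.02697085 * 0.918697 = 0.0248 V
E = -0.547 + 0.0248 = -0.5222 V

-0.5222 V


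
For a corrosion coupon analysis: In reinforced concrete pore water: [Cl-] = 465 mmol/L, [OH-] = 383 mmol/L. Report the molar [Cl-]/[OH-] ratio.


Threshold parameter = [Cl-] / [OH-] (molar basis; both in mmol/L, so units cancel)
Ratio = 465 / 383 = 1.21

1.21


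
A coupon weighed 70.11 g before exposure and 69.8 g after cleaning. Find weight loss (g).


Weight loss = initial − final
WL = 70.11 − 69.8 = 0.31 g

0.31 g


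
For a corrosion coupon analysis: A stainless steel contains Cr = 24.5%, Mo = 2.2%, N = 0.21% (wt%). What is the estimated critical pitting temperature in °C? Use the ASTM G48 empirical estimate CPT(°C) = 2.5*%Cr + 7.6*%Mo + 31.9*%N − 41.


Apply the ASTM G48 empirical CPT estimate: CPT(°C) = 2.5*%Cr + 7.6*%Mo + 31.9*%N − 41
2.5*24.5 = 61.25; 7.6*2.2 = 16.72; 31.9*0.21 = 6.699
CPT = 61.25 + 16.72 + 6.699 − 41 = 43.669 °C
Rounded to 0.1 °C: CPT ≈ 43.7 °C

43.7 °C


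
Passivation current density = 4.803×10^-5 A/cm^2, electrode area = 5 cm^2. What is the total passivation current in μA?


I = i_pass * A, then convert A → μA (×10^6)
I = 4.803×10^-5 * 5 * 10^6 = 240.15 μA

240.15 μA


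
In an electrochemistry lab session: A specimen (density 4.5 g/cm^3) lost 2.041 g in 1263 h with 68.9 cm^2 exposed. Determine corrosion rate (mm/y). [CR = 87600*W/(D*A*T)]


Apply the mm/y weight-loss relation: CR = 87600 * W / (D * A * T)
Numerator: 87600 * 2.041 = 178791.6
Denominator: 4.5 * 68.9 * 1263 = 391593.15
CR = 178791.6 / 391593.15 = 0.4566 mm/y

0.4566 mm/y


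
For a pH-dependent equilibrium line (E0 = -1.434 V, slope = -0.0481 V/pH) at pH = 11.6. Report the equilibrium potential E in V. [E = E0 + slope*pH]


Apply the Pourbaix line equation: E = E0 + slope*pH
E = -1.434 + (-0.0481)*11.6 = -1.434 + (-0.55796) = -1.99196 V
Rounded to 3 decimal places: E = -1.992 V

-1.992 V


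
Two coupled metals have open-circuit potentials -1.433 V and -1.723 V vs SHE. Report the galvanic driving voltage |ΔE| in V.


Driving voltage is the absolute potential difference.
|ΔE| = |-1.433 − (-1.723)| = 0.29 V

0.29 V


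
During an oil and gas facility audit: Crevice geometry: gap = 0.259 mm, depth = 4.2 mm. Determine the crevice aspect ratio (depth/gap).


Aspect ratio = depth / gap
Ratio = 4.2 / 0.259 = 16.2

16.2


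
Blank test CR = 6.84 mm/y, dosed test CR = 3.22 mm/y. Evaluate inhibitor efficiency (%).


Apply the inhibitor-efficiency definition: IE = (CR_blank − CR_inh)/CR_blank × 100
IE = (6.84 − 3.22) / 6.84 × 100
IE = 3.62 / 6.84 × 100 = 52.9 %

52.9 %


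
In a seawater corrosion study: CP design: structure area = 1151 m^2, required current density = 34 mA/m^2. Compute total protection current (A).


I = area * current density, then convert mA → A (÷1000)
I = 1151 * 34 / 1000 = 39.13 A

39.13 A


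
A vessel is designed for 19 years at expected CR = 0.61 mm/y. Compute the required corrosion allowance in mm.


Corrosion allowance = CR × design life
CA = 0.61 * 19 = 11.59 mm

11.59 mm


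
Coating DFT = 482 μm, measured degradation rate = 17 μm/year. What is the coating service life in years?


Service life = thickness / degradation rate
Life = 482 / 17 = 28.4 years

28.4 years


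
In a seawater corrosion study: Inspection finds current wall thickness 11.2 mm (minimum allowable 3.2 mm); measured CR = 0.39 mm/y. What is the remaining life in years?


Apply the remaining-life relation: RL = (t_current − t_min) / CR
RL = (11.2 − 3.2) / 0.39 = 8.0 / 0.39 = 20.5 years

20.5 years


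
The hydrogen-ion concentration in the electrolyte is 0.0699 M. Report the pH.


pH = −log10[H+]
pH = −log10(0.0699) = 1.16

1.16


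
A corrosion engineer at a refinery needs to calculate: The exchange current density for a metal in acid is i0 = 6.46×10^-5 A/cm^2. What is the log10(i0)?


i0 = 6.46×10^-5 A/cm^2
log10(i0) = -4.19

-4.19


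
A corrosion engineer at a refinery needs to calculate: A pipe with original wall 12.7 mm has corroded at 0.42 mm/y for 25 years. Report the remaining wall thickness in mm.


Remaining wall = original − CR × time
t = 12.7 − 0.42*25 = 12.7 − 10.5 = 2.2 mm

2.2 mm


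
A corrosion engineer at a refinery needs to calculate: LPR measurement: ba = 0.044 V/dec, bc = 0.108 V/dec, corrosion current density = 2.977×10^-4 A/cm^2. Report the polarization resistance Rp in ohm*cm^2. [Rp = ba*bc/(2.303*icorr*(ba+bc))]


Apply the Stern-Geary equation: Rp = ba*bc / (2.303*icorr*(ba+bc))
ba*bc = 0.044*0.108 = 0.004752
ba+bc = 0.152; 2.303*icorr*(ba+bc) = 2.303*2.977×10^-4*0.152 = 1.0421167×10^-4
Rp = 0.004752 / 1.0421167×10^-4 = 45.6 ohm*cm^2

45.6 ohm*cm^2


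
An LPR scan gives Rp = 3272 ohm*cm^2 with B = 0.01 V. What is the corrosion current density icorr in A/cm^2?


Apply the Stern-Geary relation: icorr = B / Rp
icorr = 0.01 / 3272 = 3.056×10^-6 A/cm^2

3.056×10^-6 A/cm^2


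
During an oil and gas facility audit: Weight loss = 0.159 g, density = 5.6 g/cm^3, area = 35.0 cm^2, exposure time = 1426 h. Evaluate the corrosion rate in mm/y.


Apply the mm/y weight-loss relation: CR = 87600 * W / (D * A * T)
Numerator: 87600 * 0.159 = 13928.4
Denominator: 5.6 * 35.0 * 1426 = 279496.0
CR = 13928.4 / 279496.0 = 0.049834 mm/y

0.049834 mm/y


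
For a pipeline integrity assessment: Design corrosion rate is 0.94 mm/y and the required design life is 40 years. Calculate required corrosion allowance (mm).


Corrosion allowance = CR × design life
CA = 0.94 * 40 = 37.6 mm

37.6 mm


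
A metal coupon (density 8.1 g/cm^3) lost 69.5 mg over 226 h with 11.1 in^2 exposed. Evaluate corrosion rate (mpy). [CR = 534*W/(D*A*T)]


Apply the mpy weight-loss relation: CR = 534 * W / (D * A * T)
Numerator: 534 * 69.5 = 37113.0
Denominator: 8.1 * 11.1 * 226 = 20319.66
CR = 37113.0 / 20319.66 = 1.826 mpy

1.826 mpy


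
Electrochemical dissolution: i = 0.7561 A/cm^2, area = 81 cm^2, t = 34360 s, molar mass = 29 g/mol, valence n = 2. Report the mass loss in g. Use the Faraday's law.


Apply Faraday's law: m = i*A*t*M / (n*F)
Total charge passed Q = i*A*t = 0.7561*81*34360 = 2104347.276 C
m = Q*M/(n*F) = 2104347.276*29/(2*96485) = 316.24642 g

316.24642 g


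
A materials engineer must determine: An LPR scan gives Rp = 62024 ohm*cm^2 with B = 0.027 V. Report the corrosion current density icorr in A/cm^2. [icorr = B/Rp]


Apply the Stern-Geary relation: icorr = B / Rp
icorr = 0.027 / 62024 = 4.353×10^-7 A/cm^2

4.353×10^-7 A/cm^2


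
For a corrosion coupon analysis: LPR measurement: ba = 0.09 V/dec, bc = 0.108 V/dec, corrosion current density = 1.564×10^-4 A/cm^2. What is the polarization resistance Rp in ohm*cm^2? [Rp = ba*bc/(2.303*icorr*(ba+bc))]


Apply the Stern-Geary equation: Rp = ba*bc / (2.303*icorr*(ba+bc))
ba*bc = 0.09*0.108 = 0.00972
ba+bc = 0.198; 2.303*icorr*(ba+bc) = 2.303*1.564×10^-4*0.198 = 7.1317462×10^-5
Rp = 0.00972 / 7.1317462×10^-5 = 136.29 ohm*cm^2

136.29 ohm*cm^2


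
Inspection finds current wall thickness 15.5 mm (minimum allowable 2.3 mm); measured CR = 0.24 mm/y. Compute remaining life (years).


Apply the remaining-life relation: RL = (t_current − t_min) / CR
RL = (15.5 − 2.3) / 0.24 = 13.2 / 0.24 = 55.0 years

55.0 years


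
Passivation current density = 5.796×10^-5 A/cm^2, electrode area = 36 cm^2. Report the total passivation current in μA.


I = i_pass * A, then convert A → μA (×10^6)
I = 5.796×10^-5 * 36 * 10^6 = 2086.56 μA

2086.56 μA


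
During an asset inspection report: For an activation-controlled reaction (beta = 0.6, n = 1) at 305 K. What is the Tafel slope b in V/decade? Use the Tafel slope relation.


Apply the Tafel slope relation: b = 2.303*R*T/(beta*n*F)
Numerator: 2.303 * 8.314 * 305 = 5839.88
Denominator: 0.6 * 1 * 96485 = 57891.0
b = 5839.88 / 57891.0 = 0.1009 V/decade

0.1009 V/decade


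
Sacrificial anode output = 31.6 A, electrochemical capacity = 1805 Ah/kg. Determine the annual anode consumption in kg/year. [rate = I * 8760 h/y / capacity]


Annual consumption = current * hours per year / capacity
Rate = 31.6 * 8760 / 1805 = 153.4 kg/year

153.4 kg/year


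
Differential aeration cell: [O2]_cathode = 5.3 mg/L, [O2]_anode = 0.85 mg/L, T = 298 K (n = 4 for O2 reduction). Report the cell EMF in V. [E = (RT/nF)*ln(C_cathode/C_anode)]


Apply the Nernst concentration-cell relation: E = (RT/nF)*ln(C_cathode/C_anode)
RT/nF = 8.314*298/(4*96485) = 0.00641958 V
ln(5.3/0.85) = 1.83023
E = 0.00641958 * 1.83023 = 0.01175 V

0.01175 V


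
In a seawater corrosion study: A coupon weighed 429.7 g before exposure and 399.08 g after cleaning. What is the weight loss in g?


Weight loss = initial − final
WL = 429.7 − 399.08 = 30.62 g

30.62 g


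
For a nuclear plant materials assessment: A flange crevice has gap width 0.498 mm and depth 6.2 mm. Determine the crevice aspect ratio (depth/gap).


Aspect ratio = depth / gap
Ratio = 6.2 / 0.498 = 12.4

12.4


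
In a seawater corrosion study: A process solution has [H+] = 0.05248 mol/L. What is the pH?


pH = −log10[H+]
pH = −log10(0.05248) = 1.28

1.28


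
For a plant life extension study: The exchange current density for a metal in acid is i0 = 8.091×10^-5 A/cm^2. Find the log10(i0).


i0 = 8.091×10^-5 A/cm^2
log10(i0) = -4.092

-4.092


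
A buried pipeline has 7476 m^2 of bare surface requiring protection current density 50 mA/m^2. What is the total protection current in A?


I = area * current density, then convert mA → A (÷1000)
I = 7476 * 50 / 1000 = 373.8 A

373.8 A


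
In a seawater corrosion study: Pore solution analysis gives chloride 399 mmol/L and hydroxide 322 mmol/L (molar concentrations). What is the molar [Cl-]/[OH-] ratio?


Threshold parameter = [Cl-] / [OH-] (molar basis; both in mmol/L, so units cancel)
Ratio = 399 / 322 = 1.24

1.24


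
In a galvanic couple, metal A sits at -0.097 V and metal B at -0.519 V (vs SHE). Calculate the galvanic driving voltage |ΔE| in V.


Driving voltage is the absolute potential difference.
|ΔE| = |-0.097 − (-0.519)| = 0.422 V

0.422 V


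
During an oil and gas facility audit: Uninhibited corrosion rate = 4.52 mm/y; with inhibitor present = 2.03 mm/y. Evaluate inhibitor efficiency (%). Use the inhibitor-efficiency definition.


Apply the inhibitor-efficiency definition: IE = (CR_blank − CR_inh)/CR_blank × 100
IE = (4.52 − 2.03) / 4.52 × 100
IE = 2.49 / 4.52 × 100 = 55.1 %

55.1 %


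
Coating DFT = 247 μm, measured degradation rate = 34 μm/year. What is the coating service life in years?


Service life = thickness / degradation rate
Life = 247 / 34 = 7.3 years

7.3 years


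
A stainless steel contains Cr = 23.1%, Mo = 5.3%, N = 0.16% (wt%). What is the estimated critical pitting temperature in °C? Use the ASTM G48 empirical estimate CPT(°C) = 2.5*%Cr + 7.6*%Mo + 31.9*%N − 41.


Apply the ASTM G48 empirical CPT estimate: CPT(°C) = 2.5*%Cr + 7.6*%Mo + 31.9*%N − 41
2.5*23.1 = 57.75; 7.6*5.3 = 40.28; 31.9*0.16 = 5.104
CPT = 57.75 + 40.28 + 5.104 − 41 = 62.134 °C
Rounded to 0.1 °C: CPT ≈ 62.1 °C

62.1 °C


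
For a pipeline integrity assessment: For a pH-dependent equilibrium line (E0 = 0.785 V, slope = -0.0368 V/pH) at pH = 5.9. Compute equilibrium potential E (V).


Apply the Pourbaix line equation: E = E0 + slope*pH
E = 0.785 + (-0.0368)*5.9 = 0.785 + (-0.21712) = 0.56788 V
Rounded to 3 decimal places: E = 0.568 V

0.568 V


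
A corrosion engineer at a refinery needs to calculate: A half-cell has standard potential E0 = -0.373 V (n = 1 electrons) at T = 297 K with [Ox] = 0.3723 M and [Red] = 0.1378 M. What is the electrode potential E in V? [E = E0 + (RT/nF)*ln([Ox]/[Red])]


Apply the Nernst equation: E = E0 + (RT/nF)*ln([Ox]/[Red])
Step 1: RT/nF = 8.314*297/(1*96485) = 0.02559214 V
Step 2: [Ox]/[Red] = 0.3723/0.1378 = 2.701742
Step 3: ln(2.701742) = 0.993897
Step 4: correction = 0.02559214 * 0.993897 = 0.025 V
E = -0.373 + 0.025 = -0.348 V

-0.348 V
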